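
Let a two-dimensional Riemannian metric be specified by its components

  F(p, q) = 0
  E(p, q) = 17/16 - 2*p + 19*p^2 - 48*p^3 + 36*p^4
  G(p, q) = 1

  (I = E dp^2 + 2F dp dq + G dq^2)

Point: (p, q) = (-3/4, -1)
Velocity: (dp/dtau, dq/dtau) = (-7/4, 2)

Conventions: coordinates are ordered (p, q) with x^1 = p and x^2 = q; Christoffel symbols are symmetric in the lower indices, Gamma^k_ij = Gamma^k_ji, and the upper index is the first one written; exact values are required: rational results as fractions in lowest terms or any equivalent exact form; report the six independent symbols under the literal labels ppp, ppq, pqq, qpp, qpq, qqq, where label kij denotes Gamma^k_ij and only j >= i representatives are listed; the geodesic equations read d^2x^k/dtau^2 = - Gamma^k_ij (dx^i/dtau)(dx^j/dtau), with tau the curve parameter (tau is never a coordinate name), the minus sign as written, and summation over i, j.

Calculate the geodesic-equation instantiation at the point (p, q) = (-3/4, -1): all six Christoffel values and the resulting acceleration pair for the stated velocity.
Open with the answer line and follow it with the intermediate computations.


Answer: Gamma_ppp = -424/221, Gamma_ppq = 0, Gamma_pqq = 0, Gamma_qpp = 0, Gamma_qpq = 0, Gamma_qqq = 0; accelerations (d^2p/dtau^2, d^2q/dtau^2) = (2597/442, 0)

E = 2873/64, F = 0, G = 1 at the point
E_p = -689/4, E_q = 0, F_p = 0, F_q = 0, G_p = 0, G_q = 0
EG - F^2 = 2873/64;  g^inv = (64/2873) * [[1, 0], [0, 2873/64]]
first-kind symbols [ij,l] = (1/2)(d_i g_jl + d_j g_il - d_l g_ij): [pp,p] = E_p/2 = -689/8, [pp,q] = F_p - E_q/2 = 0, [pq,p] = E_q/2 = 0, [pq,q] = G_p/2 = 0, [qq,p] = F_q - G_p/2 = 0, [qq,q] = G_q/2 = 0
Gamma^p_ij = (G*[ij,p] - F*[ij,q])/(EG - F^2), Gamma^q_ij = (E*[ij,q] - F*[ij,p])/(EG - F^2)
Gamma_ppp = -424/221, Gamma_ppq = 0, Gamma_pqq = 0, Gamma_qpp = 0, Gamma_qpq = 0, Gamma_qqq = 0
d^2p/dtau^2 = -(Gamma_ppp*(-7/4)^2 + 2*Gamma_ppq*(-7/4)*(2) + Gamma_pqq*(2)^2) = 2597/442
d^2q/dtau^2 = -(Gamma_qpp*(-7/4)^2 + 2*Gamma_qpq*(-7/4)*(2) + Gamma_qqq*(2)^2) = 0


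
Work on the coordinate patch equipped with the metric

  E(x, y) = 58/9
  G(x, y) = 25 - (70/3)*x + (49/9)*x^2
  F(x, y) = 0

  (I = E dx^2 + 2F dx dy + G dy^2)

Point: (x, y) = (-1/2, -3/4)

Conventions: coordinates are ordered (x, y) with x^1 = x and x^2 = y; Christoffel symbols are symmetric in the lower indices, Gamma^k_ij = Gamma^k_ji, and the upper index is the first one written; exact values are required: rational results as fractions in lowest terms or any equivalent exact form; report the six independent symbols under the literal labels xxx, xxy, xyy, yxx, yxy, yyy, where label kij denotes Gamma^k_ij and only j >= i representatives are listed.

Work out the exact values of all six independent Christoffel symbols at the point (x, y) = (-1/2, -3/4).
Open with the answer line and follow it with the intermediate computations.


Answer: Gamma_xxx = 0, Gamma_xxy = 0, Gamma_xyy = 259/116, Gamma_yxx = 0, Gamma_yxy = -14/37, Gamma_yyy = 0

E = 58/9, F = 0, G = 1369/36 at the point
E_x = 0, E_y = 0, F_x = 0, F_y = 0, G_x = -259/9, G_y = 0
EG - F^2 = 39701/162;  g^inv = (162/39701) * [[1369/36, 0], [0, 58/9]]
first-kind symbols [ij,l] = (1/2)(d_i g_jl + d_j g_il - d_l g_ij): [xx,x] = E_x/2 = 0, [xx,y] = F_x - E_y/2 = 0, [xy,x] = E_y/2 = 0, [xy,y] = G_x/2 = -259/18, [yy,x] = F_y - G_x/2 = 259/18, [yy,y] = G_y/2 = 0
Gamma^x_ij = (G*[ij,x] - F*[ij,y])/(EG - F^2), Gamma^y_ij = (E*[ij,y] - F*[ij,x])/(EG - F^2)


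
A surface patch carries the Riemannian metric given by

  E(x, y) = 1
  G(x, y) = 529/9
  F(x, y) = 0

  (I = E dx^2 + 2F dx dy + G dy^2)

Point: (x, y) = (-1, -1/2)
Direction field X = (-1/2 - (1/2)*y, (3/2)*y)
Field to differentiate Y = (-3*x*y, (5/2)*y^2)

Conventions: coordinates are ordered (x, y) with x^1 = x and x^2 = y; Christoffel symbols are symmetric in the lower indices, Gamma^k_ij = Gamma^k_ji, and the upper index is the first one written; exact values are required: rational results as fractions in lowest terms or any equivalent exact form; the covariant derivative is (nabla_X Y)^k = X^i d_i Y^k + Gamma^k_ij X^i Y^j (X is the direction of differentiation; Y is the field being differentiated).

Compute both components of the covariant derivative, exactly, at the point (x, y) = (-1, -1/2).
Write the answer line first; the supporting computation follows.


Answer: (nabla_X Y)^x = -21/8, (nabla_X Y)^y = 15/8

E = 1, F = 0, G = 529/9 at the point
E_x = 0, E_y = 0, F_x = 0, F_y = 0, G_x = 0, G_y = 0
EG - F^2 = 529/9;  g^inv = (9/529) * [[529/9, 0], [0, 1]]
first-kind symbols [ij,l] = (1/2)(d_i g_jl + d_j g_il - d_l g_ij): [xx,x] = E_x/2 = 0, [xx,y] = F_x - E_y/2 = 0, [xy,x] = E_y/2 = 0, [xy,y] = G_x/2 = 0, [yy,x] = F_y - G_x/2 = 0, [yy,y] = G_y/2 = 0
Gamma^x_ij = (G*[ij,x] - F*[ij,y])/(EG - F^2), Gamma^y_ij = (E*[ij,y] - F*[ij,x])/(EG - F^2)
Gamma_xxx = 0, Gamma_xxy = 0, Gamma_xyy = 0, Gamma_yxx = 0, Gamma_yxy = 0, Gamma_yyy = 0
X = (-1/4, -3/4), Y = (-3/2, 5/8) at the point


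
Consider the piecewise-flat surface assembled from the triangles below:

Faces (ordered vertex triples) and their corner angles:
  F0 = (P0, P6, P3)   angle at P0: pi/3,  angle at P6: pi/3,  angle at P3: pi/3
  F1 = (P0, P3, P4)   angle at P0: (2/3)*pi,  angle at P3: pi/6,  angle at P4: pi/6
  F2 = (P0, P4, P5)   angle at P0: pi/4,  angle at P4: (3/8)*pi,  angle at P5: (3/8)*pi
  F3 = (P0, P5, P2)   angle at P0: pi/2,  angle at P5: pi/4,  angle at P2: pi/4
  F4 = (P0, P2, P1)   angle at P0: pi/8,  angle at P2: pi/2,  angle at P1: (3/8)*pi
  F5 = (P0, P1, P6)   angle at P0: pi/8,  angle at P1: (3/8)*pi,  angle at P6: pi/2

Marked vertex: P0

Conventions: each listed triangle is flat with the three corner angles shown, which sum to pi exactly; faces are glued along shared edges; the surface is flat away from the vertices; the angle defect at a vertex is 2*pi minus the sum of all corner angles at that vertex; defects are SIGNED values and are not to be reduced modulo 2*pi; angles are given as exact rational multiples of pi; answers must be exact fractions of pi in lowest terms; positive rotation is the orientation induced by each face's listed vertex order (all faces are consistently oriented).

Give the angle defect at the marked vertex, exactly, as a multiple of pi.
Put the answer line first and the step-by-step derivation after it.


Answer: defect(P0) = 0

Sum of corner angles at P0: 2*pi
defect = 2*pi - 2*pi


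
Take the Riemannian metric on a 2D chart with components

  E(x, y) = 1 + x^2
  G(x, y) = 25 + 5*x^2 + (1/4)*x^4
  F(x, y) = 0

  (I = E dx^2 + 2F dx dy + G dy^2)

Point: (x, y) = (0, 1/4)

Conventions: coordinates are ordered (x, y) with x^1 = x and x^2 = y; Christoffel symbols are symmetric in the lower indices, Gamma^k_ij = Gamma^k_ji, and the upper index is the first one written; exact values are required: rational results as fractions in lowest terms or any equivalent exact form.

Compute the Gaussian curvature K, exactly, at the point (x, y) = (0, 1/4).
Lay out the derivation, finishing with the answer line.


E = 1, F = 0, G = 25, EG - F^2 = 25 at the point
E_x = 0, E_y = 0, F_x = 0, F_y = 0, G_x = 0, G_y = 0
E_yy = 0, F_xy = 0, G_xx = 10
Compute both Brioschi determinants and normalise by (EG - F^2)^2.
M1 = [[-E_yy/2 + F_xy - G_xx/2, E_x/2, F_x - E_y/2], [F_y - G_x/2, E, F], [G_y/2, F, G]] = [[-5, 0, 0], [0, 1, 0], [0, 0, 25]]; det M1 = -125
M2 = [[0, E_y/2, G_x/2], [E_y/2, E, F], [G_x/2, F, G]] = [[0, 0, 0], [0, 1, 0], [0, 0, 25]]; det M2 = 0
det M1 - det M2 = -125; K = -125 / (25)^2 = -1/5

Answer: K = -1/5


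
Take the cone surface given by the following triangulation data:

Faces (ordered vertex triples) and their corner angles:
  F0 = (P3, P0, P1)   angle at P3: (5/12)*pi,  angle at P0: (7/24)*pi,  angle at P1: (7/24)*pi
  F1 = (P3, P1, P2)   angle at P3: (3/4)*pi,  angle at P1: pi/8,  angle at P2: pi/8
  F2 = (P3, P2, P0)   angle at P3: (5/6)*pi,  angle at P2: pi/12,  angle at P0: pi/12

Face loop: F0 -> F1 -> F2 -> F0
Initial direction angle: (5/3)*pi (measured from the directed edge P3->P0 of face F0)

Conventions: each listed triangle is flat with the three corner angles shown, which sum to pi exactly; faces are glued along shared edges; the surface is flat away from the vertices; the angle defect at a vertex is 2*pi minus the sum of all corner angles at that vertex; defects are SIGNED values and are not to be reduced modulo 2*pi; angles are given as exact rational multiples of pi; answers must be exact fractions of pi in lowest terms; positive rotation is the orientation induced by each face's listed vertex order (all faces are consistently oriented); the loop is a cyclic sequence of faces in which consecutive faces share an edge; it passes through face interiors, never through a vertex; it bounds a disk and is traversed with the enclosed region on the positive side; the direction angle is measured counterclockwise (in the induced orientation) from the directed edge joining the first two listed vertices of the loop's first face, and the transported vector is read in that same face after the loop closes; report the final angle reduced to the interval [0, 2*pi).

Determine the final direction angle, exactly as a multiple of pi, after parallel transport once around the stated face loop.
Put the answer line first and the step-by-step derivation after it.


Answer: final direction angle = (5/3)*pi

enclosed vertex P3: corner angles sum to 2*pi, defect = 2*pi - 2*pi = 0
final direction = starting direction + enclosed defect total, reduced mod 2*pi (induced orientation)
final angle = (5/3)*pi + 0 = (5/3)*pi (mod 2*pi)


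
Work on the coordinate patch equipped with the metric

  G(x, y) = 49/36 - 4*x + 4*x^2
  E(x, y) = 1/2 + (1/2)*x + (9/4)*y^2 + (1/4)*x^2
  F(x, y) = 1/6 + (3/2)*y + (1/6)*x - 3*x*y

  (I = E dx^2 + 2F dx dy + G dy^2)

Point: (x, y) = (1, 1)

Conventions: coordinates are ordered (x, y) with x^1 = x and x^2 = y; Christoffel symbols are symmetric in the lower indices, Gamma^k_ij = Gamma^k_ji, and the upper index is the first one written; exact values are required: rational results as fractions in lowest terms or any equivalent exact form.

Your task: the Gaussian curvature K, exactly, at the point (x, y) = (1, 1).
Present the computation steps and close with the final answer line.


E = 7/2, F = -7/6, G = 49/36, EG - F^2 = 245/72 at the point
E_x = 1, E_y = 9/2, F_x = -17/6, F_y = -3/2, G_x = 4, G_y = 0
E_yy = 9/2, F_xy = -3, G_xx = 8
Compute both Brioschi determinants and normalise by (EG - F^2)^2.
M1 = [[-E_yy/2 + F_xy - G_xx/2, E_x/2, F_x - E_y/2], [F_y - G_x/2, E, F], [G_y/2, F, G]] = [[-37/4, 1/2, -61/12], [-7/2, 7/2, -7/6], [0, -7/6, 49/36]]; det M1 = -14357/288
M2 = [[0, E_y/2, G_x/2], [E_y/2, E, F], [G_x/2, F, G]] = [[0, 9/4, 2], [9/4, 7/2, -7/6], [2, -7/6, 49/36]]; det M2 = -2009/64
det M1 - det M2 = -10633/576; K = -10633/576 / (245/72)^2 = -279/175

Answer: K = -279/175


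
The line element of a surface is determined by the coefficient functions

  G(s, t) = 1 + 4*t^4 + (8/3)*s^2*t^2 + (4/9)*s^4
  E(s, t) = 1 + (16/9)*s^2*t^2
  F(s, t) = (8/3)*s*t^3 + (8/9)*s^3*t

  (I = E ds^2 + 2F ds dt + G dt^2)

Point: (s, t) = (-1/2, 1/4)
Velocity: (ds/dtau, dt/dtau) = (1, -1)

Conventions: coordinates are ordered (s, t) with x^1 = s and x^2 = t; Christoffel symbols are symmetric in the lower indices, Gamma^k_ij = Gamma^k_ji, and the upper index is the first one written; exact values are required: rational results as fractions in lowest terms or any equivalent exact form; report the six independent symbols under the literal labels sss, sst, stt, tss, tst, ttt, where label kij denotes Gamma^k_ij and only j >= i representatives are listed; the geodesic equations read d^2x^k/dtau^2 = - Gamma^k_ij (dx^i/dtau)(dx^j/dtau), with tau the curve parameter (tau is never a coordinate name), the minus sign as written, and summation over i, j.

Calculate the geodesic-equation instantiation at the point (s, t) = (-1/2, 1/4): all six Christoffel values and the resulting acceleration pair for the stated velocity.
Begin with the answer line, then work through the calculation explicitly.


Answer: Gamma_sss = -32/641, Gamma_sst = 64/641, Gamma_stt = -96/641, Gamma_tss = 56/641, Gamma_tst = -112/641, Gamma_ttt = 168/641; accelerations (d^2s/dtau^2, d^2t/dtau^2) = (256/641, -448/641)

E = 37/36, F = -7/144, G = 625/576 at the point
E_s = -1/9, E_t = 2/9, F_s = 5/24, F_t = -13/36, G_s = -7/18, G_t = 7/12
EG - F^2 = 641/576;  g^inv = (576/641) * [[625/576, 7/144], [7/144, 37/36]]
first-kind symbols [ij,l] = (1/2)(d_i g_jl + d_j g_il - d_l g_ij): [ss,s] = E_s/2 = -1/18, [ss,t] = F_s - E_t/2 = 7/72, [st,s] = E_t/2 = 1/9, [st,t] = G_s/2 = -7/36, [tt,s] = F_t - G_s/2 = -1/6, [tt,t] = G_t/2 = 7/24
Gamma^s_ij = (G*[ij,s] - F*[ij,t])/(EG - F^2), Gamma^t_ij = (E*[ij,t] - F*[ij,s])/(EG - F^2)
Gamma_sss = -32/641, Gamma_sst = 64/641, Gamma_stt = -96/641, Gamma_tss = 56/641, Gamma_tst = -112/641, Gamma_ttt = 168/641
d^2s/dtau^2 = -(Gamma_sss*(1)^2 + 2*Gamma_sst*(1)*(-1) + Gamma_stt*(-1)^2) = 256/641
d^2t/dtau^2 = -(Gamma_tss*(1)^2 + 2*Gamma_tst*(1)*(-1) + Gamma_ttt*(-1)^2) = -448/641


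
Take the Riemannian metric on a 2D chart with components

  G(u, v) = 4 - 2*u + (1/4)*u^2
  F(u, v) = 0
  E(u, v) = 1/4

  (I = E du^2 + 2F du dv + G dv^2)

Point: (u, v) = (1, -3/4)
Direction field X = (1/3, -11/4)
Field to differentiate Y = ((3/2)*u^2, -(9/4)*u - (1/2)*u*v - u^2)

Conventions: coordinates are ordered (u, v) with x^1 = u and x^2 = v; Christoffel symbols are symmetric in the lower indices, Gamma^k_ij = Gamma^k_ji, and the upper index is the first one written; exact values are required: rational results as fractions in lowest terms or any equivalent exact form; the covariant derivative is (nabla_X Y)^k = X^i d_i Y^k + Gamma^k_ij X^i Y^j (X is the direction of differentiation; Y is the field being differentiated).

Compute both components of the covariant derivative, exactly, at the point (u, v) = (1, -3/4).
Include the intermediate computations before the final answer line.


E = 1/4, F = 0, G = 9/4 at the point
E_u = 0, E_v = 0, F_u = 0, F_v = 0, G_u = -3/2, G_v = 0
EG - F^2 = 9/16;  g^inv = (16/9) * [[9/4, 0], [0, 1/4]]
first-kind symbols [ij,l] = (1/2)(d_i g_jl + d_j g_il - d_l g_ij): [uu,u] = E_u/2 = 0, [uu,v] = F_u - E_v/2 = 0, [uv,u] = E_v/2 = 0, [uv,v] = G_u/2 = -3/4, [vv,u] = F_v - G_u/2 = 3/4, [vv,v] = G_v/2 = 0
Gamma^u_ij = (G*[ij,u] - F*[ij,v])/(EG - F^2), Gamma^v_ij = (E*[ij,v] - F*[ij,u])/(EG - F^2)
Gamma_uuu = 0, Gamma_uuv = 0, Gamma_uvv = 3, Gamma_vuu = 0, Gamma_vuv = -1/3, Gamma_vvv = 0
X = (1/3, -11/4), Y = (3/2, -23/8) at the point

Answer: (nabla_X Y)^u = 791/32, (nabla_X Y)^v = 16/9


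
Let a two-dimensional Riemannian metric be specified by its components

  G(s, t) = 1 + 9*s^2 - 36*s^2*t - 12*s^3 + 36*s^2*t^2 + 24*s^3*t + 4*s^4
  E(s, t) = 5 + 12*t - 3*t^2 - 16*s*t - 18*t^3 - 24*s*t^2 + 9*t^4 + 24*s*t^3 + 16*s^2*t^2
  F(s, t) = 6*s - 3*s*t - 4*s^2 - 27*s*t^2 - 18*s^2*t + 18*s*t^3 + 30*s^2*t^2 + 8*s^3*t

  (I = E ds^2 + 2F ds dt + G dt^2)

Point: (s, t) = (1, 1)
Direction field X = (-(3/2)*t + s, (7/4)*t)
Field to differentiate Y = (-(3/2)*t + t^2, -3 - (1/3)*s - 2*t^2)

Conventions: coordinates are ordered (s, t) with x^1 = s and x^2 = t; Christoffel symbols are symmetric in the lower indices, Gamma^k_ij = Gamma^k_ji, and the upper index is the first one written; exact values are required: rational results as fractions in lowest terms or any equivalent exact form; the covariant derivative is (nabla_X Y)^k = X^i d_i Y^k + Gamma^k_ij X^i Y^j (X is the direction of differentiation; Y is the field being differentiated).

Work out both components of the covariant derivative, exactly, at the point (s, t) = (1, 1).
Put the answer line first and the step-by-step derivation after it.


Answer: (nabla_X Y)^s = -88/45, (nabla_X Y)^t = -2003/144

E = 5, F = 10, G = 26 at the point
E_s = 16, E_t = 28, F_s = 34, F_t = 47, G_s = 70, G_t = 60
EG - F^2 = 30;  g^inv = (1/30) * [[26, -10], [-10, 5]]
first-kind symbols [ij,l] = (1/2)(d_i g_jl + d_j g_il - d_l g_ij): [ss,s] = E_s/2 = 8, [ss,t] = F_s - E_t/2 = 20, [st,s] = E_t/2 = 14, [st,t] = G_s/2 = 35, [tt,s] = F_t - G_s/2 = 12, [tt,t] = G_t/2 = 30
Gamma^s_ij = (G*[ij,s] - F*[ij,t])/(EG - F^2), Gamma^t_ij = (E*[ij,t] - F*[ij,s])/(EG - F^2)
Gamma_sss = 4/15, Gamma_sst = 7/15, Gamma_stt = 2/5, Gamma_tss = 2/3, Gamma_tst = 7/6, Gamma_ttt = 1
X = (-1/2, 7/4), Y = (-1/2, -16/3) at the point


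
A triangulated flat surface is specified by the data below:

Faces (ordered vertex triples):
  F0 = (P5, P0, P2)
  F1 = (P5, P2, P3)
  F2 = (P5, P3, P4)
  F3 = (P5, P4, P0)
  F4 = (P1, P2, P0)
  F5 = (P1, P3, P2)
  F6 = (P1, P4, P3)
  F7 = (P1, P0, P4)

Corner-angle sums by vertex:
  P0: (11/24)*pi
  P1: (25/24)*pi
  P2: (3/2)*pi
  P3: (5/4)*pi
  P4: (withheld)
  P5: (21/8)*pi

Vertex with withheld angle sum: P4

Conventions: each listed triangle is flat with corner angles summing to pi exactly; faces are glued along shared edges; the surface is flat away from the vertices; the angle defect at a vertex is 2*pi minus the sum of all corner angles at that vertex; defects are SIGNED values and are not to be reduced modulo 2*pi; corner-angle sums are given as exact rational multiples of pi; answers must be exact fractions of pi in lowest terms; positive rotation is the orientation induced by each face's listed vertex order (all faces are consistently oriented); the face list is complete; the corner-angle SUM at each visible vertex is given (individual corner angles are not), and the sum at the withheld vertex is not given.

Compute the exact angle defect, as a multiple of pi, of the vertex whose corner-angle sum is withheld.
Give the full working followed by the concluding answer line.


V = 6, E = 12, F = 8; chi = V - E + F = 2
Gauss-Bonnet: total defect = 2*pi*chi = 4*pi; visible defects sum to (25/8)*pi

Answer: defect(P4) = (7/8)*pi


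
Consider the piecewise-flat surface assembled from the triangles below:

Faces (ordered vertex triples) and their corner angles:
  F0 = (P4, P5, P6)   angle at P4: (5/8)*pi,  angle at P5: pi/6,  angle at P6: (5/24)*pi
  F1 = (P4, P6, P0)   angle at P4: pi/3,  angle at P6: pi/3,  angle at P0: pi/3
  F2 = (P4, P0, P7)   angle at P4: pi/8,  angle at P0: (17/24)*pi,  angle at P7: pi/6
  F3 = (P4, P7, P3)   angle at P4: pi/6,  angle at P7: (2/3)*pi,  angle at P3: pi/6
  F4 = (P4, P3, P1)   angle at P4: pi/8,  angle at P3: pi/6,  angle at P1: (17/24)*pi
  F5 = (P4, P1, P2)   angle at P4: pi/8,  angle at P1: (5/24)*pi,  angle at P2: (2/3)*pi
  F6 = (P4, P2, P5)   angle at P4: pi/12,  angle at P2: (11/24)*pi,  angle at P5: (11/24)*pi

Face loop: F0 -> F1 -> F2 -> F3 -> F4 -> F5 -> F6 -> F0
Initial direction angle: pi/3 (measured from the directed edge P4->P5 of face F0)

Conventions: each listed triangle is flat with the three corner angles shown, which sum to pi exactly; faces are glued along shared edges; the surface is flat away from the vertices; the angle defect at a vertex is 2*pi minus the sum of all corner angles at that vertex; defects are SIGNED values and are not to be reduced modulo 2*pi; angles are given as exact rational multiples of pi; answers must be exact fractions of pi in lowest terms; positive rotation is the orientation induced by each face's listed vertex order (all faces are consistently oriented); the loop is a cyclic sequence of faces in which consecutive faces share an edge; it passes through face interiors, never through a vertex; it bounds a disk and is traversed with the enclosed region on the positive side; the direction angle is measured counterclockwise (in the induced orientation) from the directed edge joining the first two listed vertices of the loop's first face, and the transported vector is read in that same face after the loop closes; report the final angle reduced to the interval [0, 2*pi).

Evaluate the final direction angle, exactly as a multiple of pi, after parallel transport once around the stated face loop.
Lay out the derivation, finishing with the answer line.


enclosed vertex P4: corner angles sum to (19/12)*pi, defect = 2*pi - (19/12)*pi = (5/12)*pi
summing the enclosed defects onto the initial angle, mod 2*pi in the induced orientation:
final angle = pi/3 + (5/12)*pi = (3/4)*pi (mod 2*pi)

Answer: final direction angle = (3/4)*pi


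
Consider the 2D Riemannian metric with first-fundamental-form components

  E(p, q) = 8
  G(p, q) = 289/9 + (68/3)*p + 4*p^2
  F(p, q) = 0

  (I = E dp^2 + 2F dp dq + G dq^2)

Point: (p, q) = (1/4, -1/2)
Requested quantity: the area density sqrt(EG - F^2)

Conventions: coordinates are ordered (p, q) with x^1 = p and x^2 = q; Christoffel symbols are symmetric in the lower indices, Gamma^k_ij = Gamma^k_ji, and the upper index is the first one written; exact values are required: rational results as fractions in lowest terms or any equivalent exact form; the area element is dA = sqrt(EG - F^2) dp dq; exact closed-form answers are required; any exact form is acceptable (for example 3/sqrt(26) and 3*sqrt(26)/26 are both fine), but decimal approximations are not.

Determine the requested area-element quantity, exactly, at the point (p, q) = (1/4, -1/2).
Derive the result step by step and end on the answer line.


E = 8, F = 0, G = 1369/36; EG - F^2 = 2738/9

Answer: sqrt(EG - F^2) = 37*sqrt(2)/3


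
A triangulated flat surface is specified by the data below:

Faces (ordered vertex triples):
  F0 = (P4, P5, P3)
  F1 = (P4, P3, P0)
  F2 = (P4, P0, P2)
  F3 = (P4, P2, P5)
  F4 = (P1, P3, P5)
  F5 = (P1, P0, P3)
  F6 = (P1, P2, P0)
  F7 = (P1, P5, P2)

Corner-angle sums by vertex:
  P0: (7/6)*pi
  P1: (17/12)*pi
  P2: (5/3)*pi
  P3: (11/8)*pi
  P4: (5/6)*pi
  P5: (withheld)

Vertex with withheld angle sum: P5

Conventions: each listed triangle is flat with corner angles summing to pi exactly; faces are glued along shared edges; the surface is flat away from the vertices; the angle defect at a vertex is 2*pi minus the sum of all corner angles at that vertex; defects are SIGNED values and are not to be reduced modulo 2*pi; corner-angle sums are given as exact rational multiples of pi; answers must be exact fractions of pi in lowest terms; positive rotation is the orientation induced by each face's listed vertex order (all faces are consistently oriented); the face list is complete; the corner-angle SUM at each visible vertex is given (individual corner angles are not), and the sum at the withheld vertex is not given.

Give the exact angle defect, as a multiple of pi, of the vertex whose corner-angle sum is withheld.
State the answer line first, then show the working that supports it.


Answer: defect(P5) = (11/24)*pi

V = 6, E = 12, F = 8; chi = V - E + F = 2
Gauss-Bonnet: total defect = 2*pi*chi = 4*pi; visible defects sum to (85/24)*pi


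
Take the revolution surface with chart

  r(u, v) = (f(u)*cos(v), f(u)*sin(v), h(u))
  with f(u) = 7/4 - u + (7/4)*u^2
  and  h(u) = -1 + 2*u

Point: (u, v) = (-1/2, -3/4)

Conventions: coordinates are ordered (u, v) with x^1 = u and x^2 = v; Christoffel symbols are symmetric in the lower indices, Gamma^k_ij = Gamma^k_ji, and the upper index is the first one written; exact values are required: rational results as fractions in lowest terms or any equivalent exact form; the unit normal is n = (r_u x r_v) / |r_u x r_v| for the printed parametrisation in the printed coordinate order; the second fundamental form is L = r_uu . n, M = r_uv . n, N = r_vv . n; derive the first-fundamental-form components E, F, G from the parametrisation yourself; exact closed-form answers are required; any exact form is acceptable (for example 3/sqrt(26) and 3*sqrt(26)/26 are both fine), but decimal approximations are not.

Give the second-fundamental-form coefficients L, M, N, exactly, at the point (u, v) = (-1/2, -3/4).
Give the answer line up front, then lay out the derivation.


Answer: L = -28*sqrt(185)/185, M = 0, N = 43*sqrt(185)/370

f = 43/16, f' = -11/4, f'' = 7/2, h' = 2, h'' = 0
E = 185/16, F = 0, G = 1849/256; answer radicand W^2 = 185/16
unnormalised second-form numerators: l = -7, m = 0, n = 43/8; L = l/sqrt(185/16), and similarly M = m/sqrt(W^2), N = n/sqrt(W^2)


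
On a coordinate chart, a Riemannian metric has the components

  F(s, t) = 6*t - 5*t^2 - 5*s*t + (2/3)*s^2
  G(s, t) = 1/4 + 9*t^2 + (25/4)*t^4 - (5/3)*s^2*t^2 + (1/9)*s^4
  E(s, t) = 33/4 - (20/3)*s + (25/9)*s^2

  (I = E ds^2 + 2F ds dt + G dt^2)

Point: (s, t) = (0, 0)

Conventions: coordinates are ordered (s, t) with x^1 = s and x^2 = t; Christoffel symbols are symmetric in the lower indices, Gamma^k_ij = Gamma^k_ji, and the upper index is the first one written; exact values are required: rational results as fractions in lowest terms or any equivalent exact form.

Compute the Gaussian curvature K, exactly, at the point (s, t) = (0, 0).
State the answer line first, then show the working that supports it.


Answer: K = -1360/1089

E = 33/4, F = 0, G = 1/4, EG - F^2 = 33/16 at the point
E_s = -20/3, E_t = 0, F_s = 0, F_t = 6, G_s = 0, G_t = 0
E_tt = 0, F_st = -5, G_ss = 0
Compute both Brioschi determinants and normalise by (EG - F^2)^2.
M1 = [[-E_tt/2 + F_st - G_ss/2, E_s/2, F_s - E_t/2], [F_t - G_s/2, E, F], [G_t/2, F, G]] = [[-5, -10/3, 0], [6, 33/4, 0], [0, 0, 1/4]]; det M1 = -85/16
M2 = [[0, E_t/2, G_s/2], [E_t/2, E, F], [G_s/2, F, G]] = [[0, 0, 0], [0, 33/4, 0], [0, 0, 1/4]]; det M2 = 0
det M1 - det M2 = -85/16; K = -85/16 / (33/16)^2 = -1360/1089


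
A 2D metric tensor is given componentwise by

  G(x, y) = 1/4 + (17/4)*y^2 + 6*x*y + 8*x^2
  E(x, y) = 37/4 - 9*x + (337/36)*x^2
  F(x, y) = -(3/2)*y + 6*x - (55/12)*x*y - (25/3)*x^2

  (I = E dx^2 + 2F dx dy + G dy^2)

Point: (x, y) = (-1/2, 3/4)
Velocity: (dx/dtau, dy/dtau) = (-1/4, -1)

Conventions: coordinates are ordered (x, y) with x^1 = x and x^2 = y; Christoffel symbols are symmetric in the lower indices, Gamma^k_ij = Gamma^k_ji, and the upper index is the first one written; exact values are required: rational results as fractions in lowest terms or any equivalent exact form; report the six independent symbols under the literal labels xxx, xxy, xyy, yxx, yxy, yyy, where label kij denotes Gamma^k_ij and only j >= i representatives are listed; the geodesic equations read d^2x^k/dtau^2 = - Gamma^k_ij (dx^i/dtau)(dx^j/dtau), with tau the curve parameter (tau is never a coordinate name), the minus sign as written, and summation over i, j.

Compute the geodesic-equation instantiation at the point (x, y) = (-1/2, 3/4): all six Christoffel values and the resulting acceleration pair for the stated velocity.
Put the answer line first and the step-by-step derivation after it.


Answer: Gamma_xxx = 956/649, Gamma_xxy = -18102/42185, Gamma_xyy = 6291/8437, Gamma_yxx = 14260/1947, Gamma_yxy = -64876/42185, Gamma_yyy = 17770/8437; accelerations (d^2x/dtau^2, d^2y/dtau^2) = (-105151/168740, -908669/506220)

E = 2317/144, F = -431/96, G = 153/64 at the point
E_x = -661/36, E_y = 0, F_x = 523/48, F_y = 19/24, G_x = -7/2, G_y = 27/8
EG - F^2 = 42185/2304;  g^inv = (2304/42185) * [[153/64, 431/96], [431/96, 2317/144]]
first-kind symbols [ij,l] = (1/2)(d_i g_jl + d_j g_il - d_l g_ij): [xx,x] = E_x/2 = -661/72, [xx,y] = F_x - E_y/2 = 523/48, [xy,x] = E_y/2 = 0, [xy,y] = G_x/2 = -7/4, [yy,x] = F_y - G_x/2 = 61/24, [yy,y] = G_y/2 = 27/16
Gamma^x_ij = (G*[ij,x] - F*[ij,y])/(EG - F^2), Gamma^y_ij = (E*[ij,y] - F*[ij,x])/(EG - F^2)
Gamma_xxx = 956/649, Gamma_xxy = -18102/42185, Gamma_xyy = 6291/8437, Gamma_yxx = 14260/1947, Gamma_yxy = -64876/42185, Gamma_yyy = 17770/8437
d^2x/dtau^2 = -(Gamma_xxx*(-1/4)^2 + 2*Gamma_xxy*(-1/4)*(-1) + Gamma_xyy*(-1)^2) = -105151/168740
d^2y/dtau^2 = -(Gamma_yxx*(-1/4)^2 + 2*Gamma_yxy*(-1/4)*(-1) + Gamma_yyy*(-1)^2) = -908669/506220


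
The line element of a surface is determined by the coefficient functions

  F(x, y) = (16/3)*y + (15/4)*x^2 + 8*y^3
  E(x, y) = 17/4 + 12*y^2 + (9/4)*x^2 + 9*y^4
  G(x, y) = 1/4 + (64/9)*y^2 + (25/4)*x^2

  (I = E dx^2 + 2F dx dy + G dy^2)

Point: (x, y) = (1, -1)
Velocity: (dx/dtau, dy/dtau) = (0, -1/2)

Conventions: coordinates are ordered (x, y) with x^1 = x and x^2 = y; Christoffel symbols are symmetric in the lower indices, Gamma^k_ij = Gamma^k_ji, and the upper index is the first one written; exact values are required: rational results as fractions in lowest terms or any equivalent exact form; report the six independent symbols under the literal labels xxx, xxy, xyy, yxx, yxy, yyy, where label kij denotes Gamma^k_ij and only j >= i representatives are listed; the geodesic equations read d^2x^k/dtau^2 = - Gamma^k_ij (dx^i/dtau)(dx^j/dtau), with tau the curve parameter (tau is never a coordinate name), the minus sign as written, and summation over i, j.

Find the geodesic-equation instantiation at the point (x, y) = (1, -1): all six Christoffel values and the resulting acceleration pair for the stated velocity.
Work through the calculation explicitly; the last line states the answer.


E = 55/2, F = -115/12, G = 245/18 at the point
E_x = 9/2, E_y = -60, F_x = 15/2, F_y = 88/3, G_x = 25/2, G_y = -128/9
EG - F^2 = 40675/144;  g^inv = (144/40675) * [[245/18, 115/12], [115/12, 55/2]]
first-kind symbols [ij,l] = (1/2)(d_i g_jl + d_j g_il - d_l g_ij): [xx,x] = E_x/2 = 9/4, [xx,y] = F_x - E_y/2 = 75/2, [xy,x] = E_y/2 = -30, [xy,y] = G_x/2 = 25/4, [yy,x] = F_y - G_x/2 = 277/12, [yy,y] = G_y/2 = -64/9
Gamma^x_ij = (G*[ij,x] - F*[ij,y])/(EG - F^2), Gamma^y_ij = (E*[ij,y] - F*[ij,x])/(EG - F^2)
Gamma_xxx = 11232/8135, Gamma_xxy = -2007/1627, Gamma_xyy = 7086/8135, Gamma_yxx = 30321/8135, Gamma_yxy = -666/1627, Gamma_yyy = 739/8135
d^2x/dtau^2 = -(Gamma_xxx*(0)^2 + 2*Gamma_xxy*(0)*(-1/2) + Gamma_xyy*(-1/2)^2) = -3543/16270
d^2y/dtau^2 = -(Gamma_yxx*(0)^2 + 2*Gamma_yxy*(0)*(-1/2) + Gamma_yyy*(-1/2)^2) = -739/32540

Answer: Gamma_xxx = 11232/8135, Gamma_xxy = -2007/1627, Gamma_xyy = 7086/8135, Gamma_yxx = 30321/8135, Gamma_yxy = -666/1627, Gamma_yyy = 739/8135; accelerations (d^2x/dtau^2, d^2y/dtau^2) = (-3543/16270, -739/32540)


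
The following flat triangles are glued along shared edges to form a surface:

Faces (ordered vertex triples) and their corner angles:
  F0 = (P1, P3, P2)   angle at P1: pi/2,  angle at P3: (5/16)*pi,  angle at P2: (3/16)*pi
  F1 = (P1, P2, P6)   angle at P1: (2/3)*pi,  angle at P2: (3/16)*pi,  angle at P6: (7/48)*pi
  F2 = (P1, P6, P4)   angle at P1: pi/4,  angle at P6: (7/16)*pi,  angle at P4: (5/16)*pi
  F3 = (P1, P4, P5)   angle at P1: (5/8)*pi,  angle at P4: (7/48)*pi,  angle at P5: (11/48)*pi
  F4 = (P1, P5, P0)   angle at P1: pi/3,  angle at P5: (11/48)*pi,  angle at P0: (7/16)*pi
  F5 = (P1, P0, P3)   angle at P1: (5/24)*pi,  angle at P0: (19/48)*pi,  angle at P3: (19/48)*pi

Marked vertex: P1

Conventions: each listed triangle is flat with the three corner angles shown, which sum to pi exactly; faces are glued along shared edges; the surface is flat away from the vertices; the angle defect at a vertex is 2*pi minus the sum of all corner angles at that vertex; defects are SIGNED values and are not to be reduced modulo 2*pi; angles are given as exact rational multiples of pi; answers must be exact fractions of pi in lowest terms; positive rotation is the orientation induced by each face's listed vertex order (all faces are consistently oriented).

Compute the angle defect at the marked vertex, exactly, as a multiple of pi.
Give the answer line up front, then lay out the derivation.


Answer: defect(P1) = (-7/12)*pi

Sum of corner angles at P1: (31/12)*pi
defect = 2*pi - (31/12)*pi


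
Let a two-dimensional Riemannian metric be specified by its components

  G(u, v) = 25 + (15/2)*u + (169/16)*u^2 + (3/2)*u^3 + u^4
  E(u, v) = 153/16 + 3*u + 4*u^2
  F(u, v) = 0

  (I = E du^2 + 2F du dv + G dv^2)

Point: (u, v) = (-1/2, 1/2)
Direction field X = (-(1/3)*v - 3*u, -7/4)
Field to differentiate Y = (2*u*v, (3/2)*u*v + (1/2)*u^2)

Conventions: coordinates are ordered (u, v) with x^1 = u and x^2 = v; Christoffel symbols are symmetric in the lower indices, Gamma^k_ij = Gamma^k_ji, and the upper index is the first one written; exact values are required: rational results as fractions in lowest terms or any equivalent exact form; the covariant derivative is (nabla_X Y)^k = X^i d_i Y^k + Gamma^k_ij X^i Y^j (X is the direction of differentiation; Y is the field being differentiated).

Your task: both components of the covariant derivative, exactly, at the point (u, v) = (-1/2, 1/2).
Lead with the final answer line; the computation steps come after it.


Answer: (nabla_X Y)^u = 44251/13920, (nabla_X Y)^v = 233/144

E = 145/16, F = 0, G = 1521/64 at the point
E_u = -1, E_v = 0, F_u = 0, F_v = 0, G_u = -39/16, G_v = 0
EG - F^2 = 220545/1024;  g^inv = (1024/220545) * [[1521/64, 0], [0, 145/16]]
first-kind symbols [ij,l] = (1/2)(d_i g_jl + d_j g_il - d_l g_ij): [uu,u] = E_u/2 = -1/2, [uu,v] = F_u - E_v/2 = 0, [uv,u] = E_v/2 = 0, [uv,v] = G_u/2 = -39/32, [vv,u] = F_v - G_u/2 = 39/32, [vv,v] = G_v/2 = 0
Gamma^u_ij = (G*[ij,u] - F*[ij,v])/(EG - F^2), Gamma^v_ij = (E*[ij,v] - F*[ij,u])/(EG - F^2)
Gamma_uuu = -8/145, Gamma_uuv = 0, Gamma_uvv = 39/290, Gamma_vuu = 0, Gamma_vuv = -2/39, Gamma_vvv = 0
X = (4/3, -7/4), Y = (-1/2, -1/4) at the point


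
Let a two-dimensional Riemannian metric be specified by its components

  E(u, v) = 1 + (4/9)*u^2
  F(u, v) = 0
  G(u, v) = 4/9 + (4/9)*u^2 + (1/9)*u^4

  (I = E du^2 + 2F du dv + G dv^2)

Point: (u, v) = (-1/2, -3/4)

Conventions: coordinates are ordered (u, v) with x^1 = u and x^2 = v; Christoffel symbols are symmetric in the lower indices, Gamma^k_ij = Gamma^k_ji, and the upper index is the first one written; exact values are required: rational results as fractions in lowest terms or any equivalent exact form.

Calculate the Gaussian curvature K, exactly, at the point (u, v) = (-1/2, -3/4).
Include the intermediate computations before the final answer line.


E = 10/9, F = 0, G = 9/16, EG - F^2 = 5/8 at the point
E_u = -4/9, E_v = 0, F_u = 0, F_v = 0, G_u = -1/2, G_v = 0
E_vv = 0, F_uv = 0, G_uu = 11/9
Evaluate Brioschi's two determinant matrices M1, M2 and divide by (EG - F^2)^2.
M1 = [[-E_vv/2 + F_uv - G_uu/2, E_u/2, F_u - E_v/2], [F_v - G_u/2, E, F], [G_v/2, F, G]] = [[-11/18, -2/9, 0], [1/4, 10/9, 0], [0, 0, 9/16]]; det M1 = -101/288
M2 = [[0, E_v/2, G_u/2], [E_v/2, E, F], [G_u/2, F, G]] = [[0, 0, -1/4], [0, 10/9, 0], [-1/4, 0, 9/16]]; det M2 = -5/72
det M1 - det M2 = -9/32; K = -9/32 / (5/8)^2 = -18/25

Answer: K = -18/25


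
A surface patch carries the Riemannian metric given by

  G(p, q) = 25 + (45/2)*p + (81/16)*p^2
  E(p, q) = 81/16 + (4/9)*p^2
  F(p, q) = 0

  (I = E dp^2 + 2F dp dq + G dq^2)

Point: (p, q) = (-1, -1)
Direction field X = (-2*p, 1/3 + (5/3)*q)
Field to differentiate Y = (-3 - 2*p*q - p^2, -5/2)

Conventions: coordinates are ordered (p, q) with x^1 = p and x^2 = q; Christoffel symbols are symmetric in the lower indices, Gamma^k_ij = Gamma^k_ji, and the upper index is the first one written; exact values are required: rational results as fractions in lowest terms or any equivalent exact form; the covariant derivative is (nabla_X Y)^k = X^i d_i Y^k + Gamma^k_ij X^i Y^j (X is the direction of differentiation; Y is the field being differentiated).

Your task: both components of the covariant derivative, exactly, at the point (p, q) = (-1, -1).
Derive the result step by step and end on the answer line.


E = 793/144, F = 0, G = 121/16 at the point
E_p = -8/9, E_q = 0, F_p = 0, F_q = 0, G_p = 99/8, G_q = 0
EG - F^2 = 95953/2304;  g^inv = (2304/95953) * [[121/16, 0], [0, 793/144]]
first-kind symbols [ij,l] = (1/2)(d_i g_jl + d_j g_il - d_l g_ij): [pp,p] = E_p/2 = -4/9, [pp,q] = F_p - E_q/2 = 0, [pq,p] = E_q/2 = 0, [pq,q] = G_p/2 = 99/16, [qq,p] = F_q - G_p/2 = -99/16, [qq,q] = G_q/2 = 0
Gamma^p_ij = (G*[ij,p] - F*[ij,q])/(EG - F^2), Gamma^q_ij = (E*[ij,q] - F*[ij,p])/(EG - F^2)
Gamma_ppp = -64/793, Gamma_ppq = 0, Gamma_pqq = -891/793, Gamma_qpp = 0, Gamma_qpq = 9/11, Gamma_qqq = 0
X = (2, -4/3), Y = (-6, -5/2) at the point

Answer: (nabla_X Y)^p = 6082/2379, (nabla_X Y)^q = 27/11


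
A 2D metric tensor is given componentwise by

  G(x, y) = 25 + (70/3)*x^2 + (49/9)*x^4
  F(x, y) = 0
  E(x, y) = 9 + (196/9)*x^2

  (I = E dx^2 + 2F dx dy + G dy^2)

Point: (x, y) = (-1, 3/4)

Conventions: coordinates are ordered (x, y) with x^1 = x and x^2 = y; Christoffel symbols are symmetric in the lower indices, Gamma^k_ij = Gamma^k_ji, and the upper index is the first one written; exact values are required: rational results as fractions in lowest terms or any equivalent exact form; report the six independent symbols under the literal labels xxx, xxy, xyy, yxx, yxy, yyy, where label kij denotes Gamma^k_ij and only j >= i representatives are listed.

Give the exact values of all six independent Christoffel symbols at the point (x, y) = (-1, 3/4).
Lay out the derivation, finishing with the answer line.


E = 277/9, F = 0, G = 484/9 at the point
E_x = -392/9, E_y = 0, F_x = 0, F_y = 0, G_x = -616/9, G_y = 0
EG - F^2 = 134068/81;  g^inv = (81/134068) * [[484/9, 0], [0, 277/9]]
first-kind symbols [ij,l] = (1/2)(d_i g_jl + d_j g_il - d_l g_ij): [xx,x] = E_x/2 = -196/9, [xx,y] = F_x - E_y/2 = 0, [xy,x] = E_y/2 = 0, [xy,y] = G_x/2 = -308/9, [yy,x] = F_y - G_x/2 = 308/9, [yy,y] = G_y/2 = 0
Gamma^x_ij = (G*[ij,x] - F*[ij,y])/(EG - F^2), Gamma^y_ij = (E*[ij,y] - F*[ij,x])/(EG - F^2)

Answer: Gamma_xxx = -196/277, Gamma_xxy = 0, Gamma_xyy = 308/277, Gamma_yxx = 0, Gamma_yxy = -7/11, Gamma_yyy = 0


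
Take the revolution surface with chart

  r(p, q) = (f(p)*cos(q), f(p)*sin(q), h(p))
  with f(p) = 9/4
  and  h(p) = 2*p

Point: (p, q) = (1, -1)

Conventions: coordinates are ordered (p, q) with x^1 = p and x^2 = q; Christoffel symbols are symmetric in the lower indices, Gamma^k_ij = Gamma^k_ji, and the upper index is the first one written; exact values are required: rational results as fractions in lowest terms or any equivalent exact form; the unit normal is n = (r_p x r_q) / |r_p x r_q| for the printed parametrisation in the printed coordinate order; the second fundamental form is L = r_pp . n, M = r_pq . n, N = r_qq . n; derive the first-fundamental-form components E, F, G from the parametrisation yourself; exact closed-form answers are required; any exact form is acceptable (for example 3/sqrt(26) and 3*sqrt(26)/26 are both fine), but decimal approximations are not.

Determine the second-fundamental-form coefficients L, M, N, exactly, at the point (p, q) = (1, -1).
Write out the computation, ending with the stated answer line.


f = 9/4, f' = 0, f'' = 0, h' = 2, h'' = 0
E = 4, F = 0, G = 81/16; answer radicand W^2 = 4
unnormalised second-form numerators: l = 0, m = 0, n = 9/2; L = l/sqrt(4), and similarly M = m/sqrt(W^2), N = n/sqrt(W^2)

Answer: L = 0, M = 0, N = 9/4


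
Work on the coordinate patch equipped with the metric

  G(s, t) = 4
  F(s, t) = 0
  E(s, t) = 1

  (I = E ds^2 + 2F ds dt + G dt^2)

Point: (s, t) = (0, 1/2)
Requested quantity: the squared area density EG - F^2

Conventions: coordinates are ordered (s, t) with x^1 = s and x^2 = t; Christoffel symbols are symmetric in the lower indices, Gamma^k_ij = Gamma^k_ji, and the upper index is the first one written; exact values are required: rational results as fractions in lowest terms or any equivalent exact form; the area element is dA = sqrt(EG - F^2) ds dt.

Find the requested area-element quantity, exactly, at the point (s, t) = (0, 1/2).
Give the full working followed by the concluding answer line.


E = 1, F = 0, G = 4; EG - F^2 = 4

Answer: EG - F^2 = 4


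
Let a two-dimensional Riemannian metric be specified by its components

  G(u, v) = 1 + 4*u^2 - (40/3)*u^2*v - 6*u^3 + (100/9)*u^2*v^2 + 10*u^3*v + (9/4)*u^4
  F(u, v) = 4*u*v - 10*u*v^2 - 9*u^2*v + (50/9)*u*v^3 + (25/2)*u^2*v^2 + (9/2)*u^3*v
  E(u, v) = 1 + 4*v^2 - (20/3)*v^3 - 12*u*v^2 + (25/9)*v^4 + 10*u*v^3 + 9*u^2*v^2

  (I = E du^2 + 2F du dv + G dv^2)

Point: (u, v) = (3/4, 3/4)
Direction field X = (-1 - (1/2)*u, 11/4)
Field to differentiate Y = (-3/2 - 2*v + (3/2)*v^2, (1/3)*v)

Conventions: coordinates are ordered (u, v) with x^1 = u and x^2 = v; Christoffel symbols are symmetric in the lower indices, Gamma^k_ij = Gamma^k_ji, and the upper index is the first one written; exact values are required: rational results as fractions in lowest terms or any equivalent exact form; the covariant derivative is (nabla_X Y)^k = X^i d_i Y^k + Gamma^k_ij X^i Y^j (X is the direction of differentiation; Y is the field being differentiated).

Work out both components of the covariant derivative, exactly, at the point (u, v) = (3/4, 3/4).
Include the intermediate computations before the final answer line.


E = 145/64, F = 351/256, G = 2545/1024 at the point
E_u = 81/16, E_v = 99/16, F_u = 747/128, F_v = 789/128, G_u = 429/64, G_v = 195/32
EG - F^2 = 3841/1024;  g^inv = (1024/3841) * [[2545/1024, -351/256], [-351/256, 145/64]]
first-kind symbols [ij,l] = (1/2)(d_i g_jl + d_j g_il - d_l g_ij): [uu,u] = E_u/2 = 81/32, [uu,v] = F_u - E_v/2 = 351/128, [uv,u] = E_v/2 = 99/32, [uv,v] = G_u/2 = 429/128, [vv,u] = F_v - G_u/2 = 45/16, [vv,v] = G_v/2 = 195/64
Gamma^u_ij = (G*[ij,u] - F*[ij,v])/(EG - F^2), Gamma^v_ij = (E*[ij,v] - F*[ij,u])/(EG - F^2)
Gamma_uuu = 2592/3841, Gamma_uuv = 3168/3841, Gamma_uvv = 2880/3841, Gamma_vuu = 2808/3841, Gamma_vuv = 3432/3841, Gamma_vvv = 3120/3841
X = (-11/8, 11/4), Y = (-69/32, 1/4) at the point

Answer: (nabla_X Y)^u = -121099/61456, (nabla_X Y)^v = -723767/368736
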